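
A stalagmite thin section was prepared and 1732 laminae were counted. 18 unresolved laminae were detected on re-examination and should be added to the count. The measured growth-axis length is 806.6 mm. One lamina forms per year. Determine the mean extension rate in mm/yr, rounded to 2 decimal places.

Correcting the raw count gives 1732 + 18 = 1750 true laminae.
Mean rate = 806.6 mm / 1750 years ≈ 0.46 mm/yr.

0.46 mm/yr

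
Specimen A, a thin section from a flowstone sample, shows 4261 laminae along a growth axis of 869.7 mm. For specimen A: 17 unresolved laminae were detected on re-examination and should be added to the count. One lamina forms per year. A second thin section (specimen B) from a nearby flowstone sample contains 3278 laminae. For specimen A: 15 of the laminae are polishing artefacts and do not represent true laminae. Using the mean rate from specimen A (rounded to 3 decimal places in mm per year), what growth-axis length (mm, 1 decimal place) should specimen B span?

668.7 mm

Specimen A: correcting the raw count gives 4261 − 15 + 17 = 4263 true laminae.
A: 869.7 mm over 4263 years gives 869.7 / 4263 ≈ 0.204 mm/yr.
Length of B = 0.204 × 3278 = 668.7 mm.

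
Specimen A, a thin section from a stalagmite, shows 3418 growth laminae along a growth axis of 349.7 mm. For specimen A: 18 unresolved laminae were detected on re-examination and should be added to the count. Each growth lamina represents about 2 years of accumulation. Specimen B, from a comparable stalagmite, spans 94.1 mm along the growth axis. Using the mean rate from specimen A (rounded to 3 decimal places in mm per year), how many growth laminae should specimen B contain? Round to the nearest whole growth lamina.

Specimen A: true growth lamina count = 3418 + 18 = 3436.
Specimen A: 3436 growth laminae at 2 years each span 3436 × 2 = 6872 years.
A: Extension rate ≈ 349.7 / 6872 = 0.051 mm per year.
B spans 94.1 / 0.051 = 1845.10 years; at 2 years per growth lamina that is 1845.10 / 2 ≈ 923 growth laminae.

923 growth laminae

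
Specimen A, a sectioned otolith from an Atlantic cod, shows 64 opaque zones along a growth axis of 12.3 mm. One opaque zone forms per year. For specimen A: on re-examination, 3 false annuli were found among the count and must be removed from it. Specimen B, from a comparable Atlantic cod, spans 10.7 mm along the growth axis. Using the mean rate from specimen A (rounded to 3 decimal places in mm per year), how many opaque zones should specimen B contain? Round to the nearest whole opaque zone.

53 opaque zones

Specimen A: adjusted count: 64 − 3 = 61 opaque zones.
A: Mean rate = 12.3 mm / 61 years ≈ 0.202 mm/yr.
B spans 10.7 / 0.202 = 52.97 years ≈ 53 opaque zones.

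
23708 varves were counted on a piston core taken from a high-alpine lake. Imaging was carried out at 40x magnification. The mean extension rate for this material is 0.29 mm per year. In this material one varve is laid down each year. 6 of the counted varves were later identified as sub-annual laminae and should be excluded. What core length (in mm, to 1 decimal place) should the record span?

Adjusted count: 23708 − 6 = 23702 varves.
23702 years at 0.29 mm/year gives 0.29 × 23702 = 6873.6 mm.

6873.6 mm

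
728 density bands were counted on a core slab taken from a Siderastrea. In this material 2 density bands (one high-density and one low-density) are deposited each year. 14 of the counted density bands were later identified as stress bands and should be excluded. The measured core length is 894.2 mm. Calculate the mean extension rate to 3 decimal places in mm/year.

Adjusted count: 728 − 14 = 714 density bands.
With 2 density bands per year, 714 / 2 = 357 years.
Mean rate = 894.2 mm / 357 years ≈ 2.505 mm/year.

2.505 mm/year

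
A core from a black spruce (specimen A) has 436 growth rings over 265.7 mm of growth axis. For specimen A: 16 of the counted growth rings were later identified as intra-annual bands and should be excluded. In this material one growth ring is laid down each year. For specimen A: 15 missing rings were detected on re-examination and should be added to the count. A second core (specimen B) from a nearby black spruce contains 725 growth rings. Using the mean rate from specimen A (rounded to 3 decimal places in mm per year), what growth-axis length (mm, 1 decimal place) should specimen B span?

443.0 mm

Specimen A: true growth ring count = 436 − 16 + 15 = 435.
A: 265.7 mm over 435 years gives 265.7 / 435 ≈ 0.611 mm/year.
Length of B = 0.611 × 725 = 443.0 mm.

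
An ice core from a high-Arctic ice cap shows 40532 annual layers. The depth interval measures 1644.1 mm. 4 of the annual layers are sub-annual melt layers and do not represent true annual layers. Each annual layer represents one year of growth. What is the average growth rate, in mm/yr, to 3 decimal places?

Correcting the raw count gives 40532 − 4 = 40528 true annual layers.
Extension rate ≈ 1644.1 / 40528 = 0.041 mm/yr.

0.041 mm/yr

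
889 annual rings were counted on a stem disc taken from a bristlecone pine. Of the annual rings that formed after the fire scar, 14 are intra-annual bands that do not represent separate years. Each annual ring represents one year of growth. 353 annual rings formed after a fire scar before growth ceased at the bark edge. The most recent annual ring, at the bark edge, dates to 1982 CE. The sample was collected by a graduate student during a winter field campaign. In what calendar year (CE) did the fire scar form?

There are 353 annual rings younger than the fire scar.
353 − 14 false = 339 true annual rings after the fire scar.
The annual ring at the bark edge is 1982 CE, so the fire scar dates to 1982 − 339 = 1643 CE.

1643 CE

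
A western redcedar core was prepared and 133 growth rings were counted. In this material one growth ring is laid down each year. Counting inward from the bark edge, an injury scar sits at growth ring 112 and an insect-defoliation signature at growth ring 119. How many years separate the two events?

Separation: 119 − 112 = 7 growth rings.
One growth ring per year makes the interval 7 years.

7 years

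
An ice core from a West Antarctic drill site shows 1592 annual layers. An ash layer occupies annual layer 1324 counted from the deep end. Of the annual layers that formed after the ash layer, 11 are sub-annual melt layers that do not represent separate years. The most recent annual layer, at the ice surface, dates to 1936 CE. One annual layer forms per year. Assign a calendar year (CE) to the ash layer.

The ash layer sits at annual layer 1324 from the deep end, so 1592 − 1324 = 268 annual layers formed after it.
Excluding 11 false annual layers: 268 − 11 = 257.
The annual layer at the ice surface is 1936 CE, so the ash layer dates to 1936 − 257 = 1679 CE.

1679 CE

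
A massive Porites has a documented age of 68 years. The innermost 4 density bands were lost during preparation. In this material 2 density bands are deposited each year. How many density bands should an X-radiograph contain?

132 density bands

68 years at 2 density bands per year gives 68 × 2 = 136 density bands.
Less the 4 uncaptured density bands: 136 − 4 = 132.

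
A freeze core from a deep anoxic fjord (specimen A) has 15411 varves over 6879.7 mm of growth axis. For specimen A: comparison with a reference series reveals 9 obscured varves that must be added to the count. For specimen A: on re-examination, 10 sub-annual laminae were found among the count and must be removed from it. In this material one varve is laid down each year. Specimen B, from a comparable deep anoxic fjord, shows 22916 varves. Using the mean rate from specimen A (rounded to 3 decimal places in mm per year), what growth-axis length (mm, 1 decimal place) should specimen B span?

Specimen A: adjusted count: 15411 − 10 + 9 = 15410 varves.
A: Extension rate ≈ 6879.7 / 15410 = 0.446 mm per year.
Length of B = 0.446 × 22916 = 10220.5 mm.

10220.5 mm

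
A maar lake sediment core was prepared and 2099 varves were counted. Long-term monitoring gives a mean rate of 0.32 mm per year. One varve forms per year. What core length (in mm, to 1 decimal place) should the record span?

2099 years of growth are recorded.
Length ≈ 0.32 × 2099 = 671.7 mm.

671.7 mm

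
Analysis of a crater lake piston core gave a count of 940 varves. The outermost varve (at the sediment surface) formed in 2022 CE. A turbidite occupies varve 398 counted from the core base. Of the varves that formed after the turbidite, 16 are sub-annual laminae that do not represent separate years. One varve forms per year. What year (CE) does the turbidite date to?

1496 CE

The turbidite sits at varve 398 from the core base, so 940 − 398 = 542 varves formed after it.
542 − 16 false = 526 true varves after the turbidite.
The varve at the sediment surface is 2022 CE, so the turbidite dates to 2022 − 526 = 1496 CE.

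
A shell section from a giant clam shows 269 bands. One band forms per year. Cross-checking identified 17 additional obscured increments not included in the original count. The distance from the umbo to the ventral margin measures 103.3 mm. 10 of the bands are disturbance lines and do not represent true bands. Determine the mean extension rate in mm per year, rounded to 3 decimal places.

After corrections the count is 269 − 10 + 17 = 276 bands.
Mean rate = 103.3 mm / 276 years ≈ 0.374 mm per year.

0.374 mm per year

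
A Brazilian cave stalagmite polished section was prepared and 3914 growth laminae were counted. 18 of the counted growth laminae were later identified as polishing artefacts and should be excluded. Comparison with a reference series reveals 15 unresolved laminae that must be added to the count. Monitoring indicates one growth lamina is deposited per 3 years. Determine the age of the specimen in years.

11733 years

Correcting the raw count gives 3914 − 18 + 15 = 3911 true growth laminae.
At 3 years per growth lamina, 3911 × 3 = 11733 years.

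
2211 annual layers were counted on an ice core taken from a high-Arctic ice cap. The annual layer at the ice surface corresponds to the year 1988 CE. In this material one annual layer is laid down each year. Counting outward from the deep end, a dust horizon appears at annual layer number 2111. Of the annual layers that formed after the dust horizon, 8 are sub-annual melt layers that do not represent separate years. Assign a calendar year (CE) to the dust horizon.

2211 − 2111 = 100 annual layers lie beyond the dust horizon toward the ice surface.
Removing the 8 false annual layers leaves 100 − 8 = 92 true annual layers beyond the dust horizon.
Counting back 92 years from 1988 CE places the dust horizon in 1988 − 92 = 1896 CE.

1896 CE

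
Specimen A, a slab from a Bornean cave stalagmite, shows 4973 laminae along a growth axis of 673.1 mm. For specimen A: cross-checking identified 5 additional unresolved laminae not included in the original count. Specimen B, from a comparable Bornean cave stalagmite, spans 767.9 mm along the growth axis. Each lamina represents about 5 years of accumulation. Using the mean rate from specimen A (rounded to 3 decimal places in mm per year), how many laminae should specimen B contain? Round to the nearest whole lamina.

5688 laminae

Specimen A: correcting the raw count gives 4973 + 5 = 4978 true laminae.
Specimen A: 4978 laminae at 5 years each span 4978 × 5 = 24890 years.
A: Mean rate = 673.1 mm / 24890 years ≈ 0.027 mm/yr.
B spans 767.9 / 0.027 = 28440.74 years; at 5 years per lamina that is 28440.74 / 5 ≈ 5688 laminae.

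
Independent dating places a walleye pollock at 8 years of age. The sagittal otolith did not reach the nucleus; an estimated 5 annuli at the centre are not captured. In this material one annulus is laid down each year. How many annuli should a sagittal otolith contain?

Expected annuli over 8 years: 8.
8 − 5 missed = 3 annuli expected in the prepared section.

3 annuli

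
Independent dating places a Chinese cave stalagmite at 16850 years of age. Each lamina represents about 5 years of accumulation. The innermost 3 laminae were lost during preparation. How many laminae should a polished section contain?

Expected laminae: 16850 / 5 = 3370.
Less the 3 uncaptured laminae: 3370 − 3 = 3367.

3367 laminae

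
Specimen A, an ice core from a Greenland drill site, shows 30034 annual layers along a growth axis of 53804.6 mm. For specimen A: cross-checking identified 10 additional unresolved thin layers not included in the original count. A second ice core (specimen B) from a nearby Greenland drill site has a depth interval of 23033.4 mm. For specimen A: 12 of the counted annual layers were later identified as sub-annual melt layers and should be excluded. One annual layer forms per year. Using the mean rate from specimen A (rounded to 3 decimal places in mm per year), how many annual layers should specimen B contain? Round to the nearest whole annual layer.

12853 annual layers

Specimen A: correcting the raw count gives 30034 − 12 + 10 = 30032 true annual layers.
A: Extension rate ≈ 53804.6 / 30032 = 1.792 mm/yr.
B spans 23033.4 / 1.792 = 12853.46 years ≈ 12853 annual layers.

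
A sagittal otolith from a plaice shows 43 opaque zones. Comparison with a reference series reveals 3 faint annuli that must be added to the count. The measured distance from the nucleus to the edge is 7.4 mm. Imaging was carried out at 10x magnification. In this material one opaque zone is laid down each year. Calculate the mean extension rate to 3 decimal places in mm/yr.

Correcting the raw count gives 43 + 3 = 46 true opaque zones.
7.4 mm over 46 years gives 7.4 / 46 ≈ 0.161 mm/yr.

0.161 mm/yr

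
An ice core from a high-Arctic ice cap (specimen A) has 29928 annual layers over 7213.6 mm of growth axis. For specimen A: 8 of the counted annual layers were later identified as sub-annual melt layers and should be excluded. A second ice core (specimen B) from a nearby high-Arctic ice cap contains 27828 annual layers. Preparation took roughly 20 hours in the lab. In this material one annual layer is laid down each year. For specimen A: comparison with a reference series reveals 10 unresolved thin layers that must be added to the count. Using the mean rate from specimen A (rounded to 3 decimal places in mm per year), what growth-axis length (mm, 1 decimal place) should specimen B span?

6706.5 mm

Specimen A: correcting the raw count gives 29928 − 8 + 10 = 29930 true annual layers.
A: Mean rate = 7213.6 mm / 29930 years ≈ 0.241 mm/yr.
B's length ≈ 0.241 × 27828 = 6706.5 mm.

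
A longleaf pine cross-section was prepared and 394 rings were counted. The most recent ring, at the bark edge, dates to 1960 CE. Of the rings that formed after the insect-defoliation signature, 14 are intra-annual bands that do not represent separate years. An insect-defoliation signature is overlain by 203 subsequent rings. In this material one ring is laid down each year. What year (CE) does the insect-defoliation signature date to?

There are 203 rings younger than the insect-defoliation signature.
Excluding 14 false rings: 203 − 14 = 189.
Counting back 189 years from 1960 CE places the insect-defoliation signature in 1960 − 189 = 1771 CE.

1771 CE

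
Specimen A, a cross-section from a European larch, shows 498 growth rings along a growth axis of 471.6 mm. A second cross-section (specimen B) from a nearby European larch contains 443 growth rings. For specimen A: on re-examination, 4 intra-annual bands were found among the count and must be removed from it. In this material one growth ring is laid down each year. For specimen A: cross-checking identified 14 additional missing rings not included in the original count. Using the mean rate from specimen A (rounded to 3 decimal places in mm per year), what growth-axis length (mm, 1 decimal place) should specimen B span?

411.1 mm

Specimen A: after corrections the count is 498 − 4 + 14 = 508 growth rings.
A: Mean rate = 471.6 mm / 508 years ≈ 0.928 mm/year.
For B, 0.928 mm/year × 443 years = 411.1 mm.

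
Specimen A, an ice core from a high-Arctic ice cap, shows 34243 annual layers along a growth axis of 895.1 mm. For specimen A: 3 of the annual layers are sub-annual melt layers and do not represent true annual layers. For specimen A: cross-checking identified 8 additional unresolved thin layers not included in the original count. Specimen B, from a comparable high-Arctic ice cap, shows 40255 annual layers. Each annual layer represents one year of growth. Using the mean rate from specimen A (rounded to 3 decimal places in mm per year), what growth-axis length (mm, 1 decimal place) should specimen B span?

Specimen A: correcting the raw count gives 34243 − 3 + 8 = 34248 true annual layers.
A: Extension rate ≈ 895.1 / 34248 = 0.026 mm/yr.
For B, 0.026 mm/year × 40255 years = 1046.6 mm.

1046.6 mm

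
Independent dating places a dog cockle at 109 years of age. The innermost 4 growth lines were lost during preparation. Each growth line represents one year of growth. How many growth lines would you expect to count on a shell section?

105 growth lines

Expected growth lines over 109 years: 109.
109 − 4 missed = 105 growth lines expected in the prepared section.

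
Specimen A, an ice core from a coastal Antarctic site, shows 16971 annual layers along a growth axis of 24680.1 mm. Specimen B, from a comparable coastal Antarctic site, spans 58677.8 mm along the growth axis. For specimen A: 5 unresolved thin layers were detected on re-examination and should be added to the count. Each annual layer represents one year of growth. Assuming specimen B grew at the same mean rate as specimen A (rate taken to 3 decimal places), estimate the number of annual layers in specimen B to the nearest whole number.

Specimen A: after corrections the count is 16971 + 5 = 16976 annual layers.
A: Mean rate = 24680.1 mm / 16976 years ≈ 1.454 mm per year.
Specimen B: 58677.8 mm / 1.454 mm per year = 40356.12 years ≈ 40356 annual layers.

40356 annual layers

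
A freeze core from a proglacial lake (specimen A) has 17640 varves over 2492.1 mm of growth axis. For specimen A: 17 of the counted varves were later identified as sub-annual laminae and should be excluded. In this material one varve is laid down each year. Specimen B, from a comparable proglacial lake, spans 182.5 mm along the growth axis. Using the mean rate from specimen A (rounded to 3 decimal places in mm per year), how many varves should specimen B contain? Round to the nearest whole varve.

1294 varves

Specimen A: true varve count = 17640 − 17 = 17623.
A: 2492.1 mm over 17623 years gives 2492.1 / 17623 ≈ 0.141 mm/year.
Specimen B: 182.5 mm / 0.141 mm per year = 1294.33 years ≈ 1294 varves.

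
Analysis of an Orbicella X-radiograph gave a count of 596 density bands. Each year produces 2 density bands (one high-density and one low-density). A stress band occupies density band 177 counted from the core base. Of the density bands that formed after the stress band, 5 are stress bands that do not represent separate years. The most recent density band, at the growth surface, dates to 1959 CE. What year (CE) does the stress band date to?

Between density band 177 and the growth surface there are 596 − 177 = 419 density bands.
Removing the 5 false density bands leaves 419 − 5 = 414 true density bands beyond the stress band.
Dividing by 2 density bands per year: 414 / 2 = 207 years.
1959 − 207 = 1752 CE.

1752 CE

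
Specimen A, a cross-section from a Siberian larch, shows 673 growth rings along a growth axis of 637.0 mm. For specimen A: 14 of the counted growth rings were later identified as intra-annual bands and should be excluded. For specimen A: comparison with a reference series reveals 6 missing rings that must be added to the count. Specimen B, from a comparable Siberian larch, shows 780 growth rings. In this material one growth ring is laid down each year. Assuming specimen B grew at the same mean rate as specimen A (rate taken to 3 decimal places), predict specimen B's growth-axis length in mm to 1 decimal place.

747.2 mm

Specimen A: after corrections the count is 673 − 14 + 6 = 665 growth rings.
A: Extension rate ≈ 637.0 / 665 = 0.958 mm per year.
B's length ≈ 0.958 × 780 = 747.2 mm.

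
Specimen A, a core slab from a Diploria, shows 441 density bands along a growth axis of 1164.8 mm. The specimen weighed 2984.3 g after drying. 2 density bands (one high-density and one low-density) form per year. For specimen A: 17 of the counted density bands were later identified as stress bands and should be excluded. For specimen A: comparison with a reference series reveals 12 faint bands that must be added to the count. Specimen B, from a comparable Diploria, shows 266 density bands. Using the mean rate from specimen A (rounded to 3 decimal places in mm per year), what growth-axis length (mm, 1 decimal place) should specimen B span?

710.6 mm

Specimen A: correcting the raw count gives 441 − 17 + 12 = 436 true density bands.
Specimen A: with 2 density bands per year, 436 / 2 = 218 years.
A: Mean rate = 1164.8 mm / 218 years ≈ 5.343 mm/yr.
Specimen B: dividing by 2 density bands per year: 266 / 2 = 133 years. For B, 5.343 mm/year × 133 years = 710.6 mm.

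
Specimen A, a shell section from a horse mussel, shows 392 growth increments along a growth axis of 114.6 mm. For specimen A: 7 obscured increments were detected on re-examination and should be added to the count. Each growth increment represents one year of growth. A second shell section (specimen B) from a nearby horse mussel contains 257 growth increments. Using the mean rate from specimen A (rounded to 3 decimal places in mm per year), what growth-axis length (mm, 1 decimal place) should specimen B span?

73.8 mm

Specimen A: adjusted count: 392 + 7 = 399 growth increments.
A: Extension rate ≈ 114.6 / 399 = 0.287 mm per year.
For B, 0.287 mm/year × 257 years = 73.8 mm.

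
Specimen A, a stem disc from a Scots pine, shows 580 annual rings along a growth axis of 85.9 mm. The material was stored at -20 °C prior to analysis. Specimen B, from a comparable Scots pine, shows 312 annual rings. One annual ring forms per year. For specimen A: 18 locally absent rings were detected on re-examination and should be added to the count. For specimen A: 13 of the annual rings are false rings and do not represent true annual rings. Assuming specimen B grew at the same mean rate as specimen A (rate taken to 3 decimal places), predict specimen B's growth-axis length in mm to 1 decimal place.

45.9 mm

Specimen A: true annual ring count = 580 − 13 + 18 = 585.
A: Extension rate ≈ 85.9 / 585 = 0.147 mm/year.
B's length ≈ 0.147 × 312 = 45.9 mm.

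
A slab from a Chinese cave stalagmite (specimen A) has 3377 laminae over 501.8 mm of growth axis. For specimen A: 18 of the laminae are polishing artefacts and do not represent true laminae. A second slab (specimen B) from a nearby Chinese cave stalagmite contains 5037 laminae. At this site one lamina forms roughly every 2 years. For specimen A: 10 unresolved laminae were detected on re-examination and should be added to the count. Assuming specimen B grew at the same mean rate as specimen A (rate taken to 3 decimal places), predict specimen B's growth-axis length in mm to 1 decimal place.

Specimen A: adjusted count: 3377 − 18 + 10 = 3369 laminae.
Specimen A: multiplying by 2 years per lamina: 3369 × 2 = 6738 years.
A: Extension rate ≈ 501.8 / 6738 = 0.074 mm/year.
Specimen B: 5037 laminae at 2 years each span 5037 × 2 = 10074 years. Length of B = 0.074 × 10074 = 745.5 mm.

745.5 mm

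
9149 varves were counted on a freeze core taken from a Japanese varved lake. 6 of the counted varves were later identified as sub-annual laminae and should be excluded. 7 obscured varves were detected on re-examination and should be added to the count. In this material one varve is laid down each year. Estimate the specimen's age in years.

9150 years

After corrections the count is 9149 − 6 + 7 = 9150 varves.
One varve per year makes the duration 9150 years.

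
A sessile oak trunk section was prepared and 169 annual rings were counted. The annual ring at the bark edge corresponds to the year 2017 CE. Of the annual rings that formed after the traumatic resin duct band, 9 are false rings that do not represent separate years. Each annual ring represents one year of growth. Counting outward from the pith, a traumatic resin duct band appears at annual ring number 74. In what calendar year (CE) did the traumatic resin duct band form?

Between annual ring 74 and the bark edge there are 169 − 74 = 95 annual rings.
Excluding 9 false annual rings: 95 − 9 = 86.
Counting back 86 years from 2017 CE places the traumatic resin duct band in 2017 − 86 = 1931 CE.

1931 CE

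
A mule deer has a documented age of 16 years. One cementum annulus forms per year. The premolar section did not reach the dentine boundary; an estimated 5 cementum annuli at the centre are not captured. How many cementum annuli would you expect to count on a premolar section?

11 cementum annuli

One cementum annulus per year gives 16 cementum annuli over 16 years.
16 − 5 missed = 11 cementum annuli expected in the prepared section.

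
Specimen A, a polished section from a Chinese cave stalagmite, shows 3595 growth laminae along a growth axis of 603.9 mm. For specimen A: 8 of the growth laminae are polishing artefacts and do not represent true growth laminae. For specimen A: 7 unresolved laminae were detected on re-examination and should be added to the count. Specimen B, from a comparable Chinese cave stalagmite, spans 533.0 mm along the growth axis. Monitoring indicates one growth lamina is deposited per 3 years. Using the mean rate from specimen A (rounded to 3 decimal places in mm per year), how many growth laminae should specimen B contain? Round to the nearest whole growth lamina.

3173 growth laminae

Specimen A: correcting the raw count gives 3595 − 8 + 7 = 3594 true growth laminae.
Specimen A: multiplying by 3 years per growth lamina: 3594 × 3 = 10782 years.
A: Mean rate = 603.9 mm / 10782 years ≈ 0.056 mm per year.
For B, 533.0 / 0.056 = 9517.86 years; at 3 years per growth lamina that is 9517.86 / 3 ≈ 3173 growth laminae.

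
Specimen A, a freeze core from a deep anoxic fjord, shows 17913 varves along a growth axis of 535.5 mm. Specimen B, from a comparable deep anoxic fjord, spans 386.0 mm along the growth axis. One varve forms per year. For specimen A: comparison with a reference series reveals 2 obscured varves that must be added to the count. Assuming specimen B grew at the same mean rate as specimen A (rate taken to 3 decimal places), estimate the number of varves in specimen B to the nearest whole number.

12867 varves

Specimen A: after corrections the count is 17913 + 2 = 17915 varves.
A: Mean rate = 535.5 mm / 17915 years ≈ 0.030 mm/yr.
B spans 386.0 / 0.030 = 12866.67 years ≈ 12867 varves.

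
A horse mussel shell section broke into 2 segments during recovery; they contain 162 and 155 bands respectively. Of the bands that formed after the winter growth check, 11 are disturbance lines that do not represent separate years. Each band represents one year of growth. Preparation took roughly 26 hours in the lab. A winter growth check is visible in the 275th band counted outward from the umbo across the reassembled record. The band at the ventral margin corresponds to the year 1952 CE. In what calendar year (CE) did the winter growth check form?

Total bands = 162 + 155 = 317.
Between band 275 and the ventral margin there are 317 − 275 = 42 bands.
Removing the 11 false bands leaves 42 − 11 = 31 true bands beyond the winter growth check.
The band at the ventral margin is 1952 CE, so the winter growth check dates to 1952 − 31 = 1921 CE.

1921 CE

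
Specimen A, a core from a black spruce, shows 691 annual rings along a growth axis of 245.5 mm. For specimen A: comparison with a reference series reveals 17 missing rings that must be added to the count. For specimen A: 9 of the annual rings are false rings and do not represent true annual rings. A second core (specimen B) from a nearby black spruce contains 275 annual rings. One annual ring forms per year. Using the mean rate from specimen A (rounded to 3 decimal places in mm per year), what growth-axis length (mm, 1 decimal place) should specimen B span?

Specimen A: true annual ring count = 691 − 9 + 17 = 699.
A: 245.5 mm over 699 years gives 245.5 / 699 ≈ 0.351 mm/year.
B's length ≈ 0.351 × 275 = 96.5 mm.

96.5 mm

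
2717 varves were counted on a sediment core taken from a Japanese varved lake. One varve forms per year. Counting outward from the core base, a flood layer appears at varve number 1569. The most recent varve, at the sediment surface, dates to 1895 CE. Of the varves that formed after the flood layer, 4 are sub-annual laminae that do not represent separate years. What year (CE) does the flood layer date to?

751 CE

The flood layer sits at varve 1569 from the core base, so 2717 − 1569 = 1148 varves formed after it.
Excluding 4 false varves: 1148 − 4 = 1144.
Counting back 1144 years from 1895 CE places the flood layer in 1895 − 1144 = 751 CE.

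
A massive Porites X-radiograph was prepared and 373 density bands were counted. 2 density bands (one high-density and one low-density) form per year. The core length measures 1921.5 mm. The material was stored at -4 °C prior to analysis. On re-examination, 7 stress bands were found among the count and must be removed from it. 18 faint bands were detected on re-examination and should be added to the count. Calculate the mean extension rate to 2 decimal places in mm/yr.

Correcting the raw count gives 373 − 7 + 18 = 384 true density bands.
With 2 density bands per year, 384 / 2 = 192 years.
Mean rate = 1921.5 mm / 192 years ≈ 10.01 mm/yr.

10.01 mm/yr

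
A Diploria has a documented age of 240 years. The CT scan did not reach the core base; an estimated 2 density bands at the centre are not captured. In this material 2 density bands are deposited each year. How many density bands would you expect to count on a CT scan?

Expected density bands: 240 × 2 = 480.
Subtracting the 2 density bands not captured gives 480 − 2 = 478 density bands in the record.

478 density bands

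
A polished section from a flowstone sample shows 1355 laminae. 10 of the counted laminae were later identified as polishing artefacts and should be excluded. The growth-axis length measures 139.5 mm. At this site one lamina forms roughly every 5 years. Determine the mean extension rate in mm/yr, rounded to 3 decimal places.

Adjusted count: 1355 − 10 = 1345 laminae.
At 5 years per lamina, 1345 × 5 = 6725 years.
Mean rate = 139.5 mm / 6725 years ≈ 0.021 mm/yr.

0.021 mm/yr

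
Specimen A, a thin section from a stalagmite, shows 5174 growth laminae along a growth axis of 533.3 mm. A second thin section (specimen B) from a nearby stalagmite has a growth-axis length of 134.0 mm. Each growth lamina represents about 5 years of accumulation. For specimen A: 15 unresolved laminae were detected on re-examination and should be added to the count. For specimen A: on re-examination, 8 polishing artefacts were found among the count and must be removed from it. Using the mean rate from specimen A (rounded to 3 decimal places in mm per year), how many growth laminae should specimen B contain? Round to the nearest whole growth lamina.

Specimen A: true growth lamina count = 5174 − 8 + 15 = 5181.
Specimen A: multiplying by 5 years per growth lamina: 5181 × 5 = 25905 years.
A: Extension rate ≈ 533.3 / 25905 = 0.021 mm/year.
Specimen B: 134.0 mm / 0.021 mm per year = 6380.95 years; at 5 years per growth lamina that is 6380.95 / 5 ≈ 1276 growth laminae.

1276 growth laminae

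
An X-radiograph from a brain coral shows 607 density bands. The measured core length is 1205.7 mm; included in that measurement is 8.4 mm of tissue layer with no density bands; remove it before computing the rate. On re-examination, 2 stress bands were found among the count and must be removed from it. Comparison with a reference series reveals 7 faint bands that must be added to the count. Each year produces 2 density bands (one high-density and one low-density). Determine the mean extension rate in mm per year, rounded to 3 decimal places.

Adjusted count: 607 − 2 + 7 = 612 density bands.
Dividing by 2 density bands per year: 612 / 2 = 306 years.
The growth record spans 1205.7 − 8.4 = 1197.3 mm.
Mean rate = 1197.3 mm / 306 years ≈ 3.913 mm per year.

3.913 mm per year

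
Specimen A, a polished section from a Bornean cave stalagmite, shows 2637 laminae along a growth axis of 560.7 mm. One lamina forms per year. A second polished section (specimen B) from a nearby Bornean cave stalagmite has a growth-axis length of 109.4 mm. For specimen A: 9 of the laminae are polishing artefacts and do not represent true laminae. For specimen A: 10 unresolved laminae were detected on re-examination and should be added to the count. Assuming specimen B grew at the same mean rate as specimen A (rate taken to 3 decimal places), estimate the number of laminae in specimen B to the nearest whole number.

Specimen A: adjusted count: 2637 − 9 + 10 = 2638 laminae.
A: 560.7 mm over 2638 years gives 560.7 / 2638 ≈ 0.213 mm per year.
Specimen B: 109.4 mm / 0.213 mm per year = 513.62 years ≈ 514 laminae.

514 laminae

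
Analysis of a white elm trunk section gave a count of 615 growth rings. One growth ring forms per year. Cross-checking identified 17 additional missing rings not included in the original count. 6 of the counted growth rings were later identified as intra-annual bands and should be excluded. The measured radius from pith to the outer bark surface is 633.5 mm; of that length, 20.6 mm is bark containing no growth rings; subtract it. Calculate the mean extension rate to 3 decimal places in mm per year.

After corrections the count is 615 − 6 + 17 = 626 growth rings.
Net length = 633.5 − 20.6 = 612.9 mm.
Extension rate ≈ 612.9 / 626 = 0.979 mm per year.

0.979 mm per year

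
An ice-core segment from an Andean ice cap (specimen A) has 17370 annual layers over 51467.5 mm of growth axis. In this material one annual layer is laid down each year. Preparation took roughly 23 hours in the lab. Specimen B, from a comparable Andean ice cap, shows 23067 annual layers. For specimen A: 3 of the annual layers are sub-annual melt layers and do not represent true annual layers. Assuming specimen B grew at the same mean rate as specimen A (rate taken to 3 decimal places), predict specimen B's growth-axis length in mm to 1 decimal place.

68370.6 mm

Specimen A: true annual layer count = 17370 − 3 = 17367.
A: 51467.5 mm over 17367 years gives 51467.5 / 17367 ≈ 2.964 mm/yr.
Length of B = 2.964 × 23067 = 68370.6 mm.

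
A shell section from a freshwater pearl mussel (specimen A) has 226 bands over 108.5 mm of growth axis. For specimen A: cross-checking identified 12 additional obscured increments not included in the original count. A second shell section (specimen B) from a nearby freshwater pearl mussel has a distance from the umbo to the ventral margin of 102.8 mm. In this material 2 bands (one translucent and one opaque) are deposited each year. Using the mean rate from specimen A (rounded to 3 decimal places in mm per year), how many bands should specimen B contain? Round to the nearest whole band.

225 bands

Specimen A: adjusted count: 226 + 12 = 238 bands.
Specimen A: dividing by 2 bands per year: 238 / 2 = 119 years.
A: 108.5 mm over 119 years gives 108.5 / 119 ≈ 0.912 mm per year.
B spans 102.8 / 0.912 = 112.72 years; at 2 bands per year that is 112.72 × 2 ≈ 225 bands.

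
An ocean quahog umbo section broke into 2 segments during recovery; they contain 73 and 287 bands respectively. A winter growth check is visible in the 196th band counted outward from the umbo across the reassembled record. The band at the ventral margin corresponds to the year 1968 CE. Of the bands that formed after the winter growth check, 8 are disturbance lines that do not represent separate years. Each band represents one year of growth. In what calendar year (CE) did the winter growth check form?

Total bands = 73 + 287 = 360.
360 − 196 = 164 bands lie beyond the winter growth check toward the ventral margin.
Excluding 8 false bands: 164 − 8 = 156.
Counting back 156 years from 1968 CE places the winter growth check in 1968 − 156 = 1812 CE.

1812 CE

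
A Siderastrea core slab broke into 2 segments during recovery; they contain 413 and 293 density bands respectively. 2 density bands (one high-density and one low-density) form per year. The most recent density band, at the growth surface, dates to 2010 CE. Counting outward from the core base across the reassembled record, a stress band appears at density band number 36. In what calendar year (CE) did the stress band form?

1675 CE

Total density bands = 413 + 293 = 706.
706 − 36 = 670 density bands lie beyond the stress band toward the growth surface.
With 2 density bands per year, 670 / 2 = 335 years.
2010 − 335 = 1675 CE.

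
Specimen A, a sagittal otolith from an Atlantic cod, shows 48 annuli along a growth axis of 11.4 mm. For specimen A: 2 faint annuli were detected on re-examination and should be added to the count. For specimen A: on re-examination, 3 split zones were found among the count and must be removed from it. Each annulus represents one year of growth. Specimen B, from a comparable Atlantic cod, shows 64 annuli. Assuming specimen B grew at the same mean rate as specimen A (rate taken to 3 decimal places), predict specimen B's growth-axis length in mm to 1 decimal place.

Specimen A: after corrections the count is 48 − 3 + 2 = 47 annuli.
A: Mean rate = 11.4 mm / 47 years ≈ 0.243 mm/yr.
B's length ≈ 0.243 × 64 = 15.6 mm.

15.6 mm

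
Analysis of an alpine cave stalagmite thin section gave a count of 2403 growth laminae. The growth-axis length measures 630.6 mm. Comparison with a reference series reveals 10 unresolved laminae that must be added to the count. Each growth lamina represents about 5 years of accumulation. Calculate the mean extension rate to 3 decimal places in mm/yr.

0.052 mm/yr

Adjusted count: 2403 + 10 = 2413 growth laminae.
Multiplying by 5 years per growth lamina: 2413 × 5 = 12065 years.
Extension rate ≈ 630.6 / 12065 = 0.052 mm/yr.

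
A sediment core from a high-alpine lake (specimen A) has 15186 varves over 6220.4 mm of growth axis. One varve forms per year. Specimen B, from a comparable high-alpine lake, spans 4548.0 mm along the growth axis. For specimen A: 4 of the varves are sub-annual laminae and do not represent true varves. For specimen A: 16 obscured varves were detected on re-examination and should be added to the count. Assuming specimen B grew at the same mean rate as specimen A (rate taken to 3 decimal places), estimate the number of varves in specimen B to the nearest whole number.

11120 varves

Specimen A: correcting the raw count gives 15186 − 4 + 16 = 15198 true varves.
A: 6220.4 mm over 15198 years gives 6220.4 / 15198 ≈ 0.409 mm per year.
B spans 4548.0 / 0.409 = 11119.80 years ≈ 11120 varves.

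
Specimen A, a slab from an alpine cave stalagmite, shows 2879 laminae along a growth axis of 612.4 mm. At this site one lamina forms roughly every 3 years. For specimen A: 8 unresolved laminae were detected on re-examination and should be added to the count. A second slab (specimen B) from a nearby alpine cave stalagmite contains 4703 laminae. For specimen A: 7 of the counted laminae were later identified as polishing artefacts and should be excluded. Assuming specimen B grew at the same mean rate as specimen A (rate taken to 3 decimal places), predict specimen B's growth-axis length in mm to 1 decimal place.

Specimen A: true lamina count = 2879 − 7 + 8 = 2880.
Specimen A: multiplying by 3 years per lamina: 2880 × 3 = 8640 years.
A: Mean rate = 612.4 mm / 8640 years ≈ 0.071 mm/year.
Specimen B: at 3 years per lamina, 4703 × 3 = 14109 years. B's length ≈ 0.071 × 14109 = 1001.7 mm.

1001.7 mm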